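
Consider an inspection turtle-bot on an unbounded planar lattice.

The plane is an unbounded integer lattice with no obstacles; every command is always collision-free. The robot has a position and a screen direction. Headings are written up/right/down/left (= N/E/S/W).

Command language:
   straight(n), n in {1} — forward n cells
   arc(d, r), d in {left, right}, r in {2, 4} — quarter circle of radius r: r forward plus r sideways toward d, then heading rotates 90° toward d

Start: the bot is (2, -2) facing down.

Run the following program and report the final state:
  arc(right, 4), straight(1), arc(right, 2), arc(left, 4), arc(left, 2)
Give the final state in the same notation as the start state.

begin: (2, -2) facing down
step 1 (arc(right, 4)): (-2, -6) facing left
step 2 (straight(1)): (-3, -6) facing left
step 3 (arc(right, 2)): (-5, -4) facing up
step 4 (arc(left, 4)): (-9, 0) facing left
step 5 (arc(left, 2)): (-11, -2) facing down

(-11, -2) facing down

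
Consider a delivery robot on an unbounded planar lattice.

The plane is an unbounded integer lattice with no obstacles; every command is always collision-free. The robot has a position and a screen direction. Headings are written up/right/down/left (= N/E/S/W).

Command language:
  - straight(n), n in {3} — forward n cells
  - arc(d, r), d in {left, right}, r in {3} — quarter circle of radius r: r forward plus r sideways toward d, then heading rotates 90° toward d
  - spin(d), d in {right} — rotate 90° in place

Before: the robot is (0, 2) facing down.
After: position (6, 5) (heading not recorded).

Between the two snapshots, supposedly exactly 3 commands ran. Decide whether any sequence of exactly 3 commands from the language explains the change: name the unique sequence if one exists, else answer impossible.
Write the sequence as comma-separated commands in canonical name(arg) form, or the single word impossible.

arc(left, 3), arc(left, 3), straight(3)

key: order matters: swapping arc(left, 3) and straight(3) lands elsewhere
start: (0, 2) facing down
[1] after arc(left, 3): (3, -1) facing right
[2] after arc(left, 3): (6, 2) facing up
[3] after straight(3): (6, 5) facing up
no rival 3-sequence matches.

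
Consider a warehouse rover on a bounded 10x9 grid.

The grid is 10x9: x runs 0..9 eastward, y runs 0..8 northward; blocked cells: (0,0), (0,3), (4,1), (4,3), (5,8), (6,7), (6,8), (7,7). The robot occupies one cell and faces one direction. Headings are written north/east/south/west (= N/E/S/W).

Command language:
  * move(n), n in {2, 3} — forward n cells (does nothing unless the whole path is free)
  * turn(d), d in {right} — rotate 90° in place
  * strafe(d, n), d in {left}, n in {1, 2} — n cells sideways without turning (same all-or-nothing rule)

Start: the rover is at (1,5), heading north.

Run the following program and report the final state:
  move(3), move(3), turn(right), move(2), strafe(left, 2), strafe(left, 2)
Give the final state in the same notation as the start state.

at (3,8), heading east

start: at (1,5), heading north
step 1 (move(3)): at (1,8), heading north
step 2 (move(3)): at (1,8), heading north
step 3 (turn(right)): at (1,8), heading east
step 4 (move(2)): at (3,8), heading east
step 5 (strafe(left, 2)): at (3,8), heading east
step 6 (strafe(left, 2)): at (3,8), heading east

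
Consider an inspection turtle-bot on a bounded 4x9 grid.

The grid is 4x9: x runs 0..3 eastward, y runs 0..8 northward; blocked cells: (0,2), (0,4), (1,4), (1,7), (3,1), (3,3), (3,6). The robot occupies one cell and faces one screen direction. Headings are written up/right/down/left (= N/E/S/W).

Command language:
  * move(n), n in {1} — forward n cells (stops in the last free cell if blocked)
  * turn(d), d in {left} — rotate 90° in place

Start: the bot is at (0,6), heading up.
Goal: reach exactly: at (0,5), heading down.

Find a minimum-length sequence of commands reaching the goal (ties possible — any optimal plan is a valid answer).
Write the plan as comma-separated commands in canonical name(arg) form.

turn(left), turn(left), move(1)

initial: at (0,6), heading up
step 1 (turn(left)): at (0,6), heading left
step 2 (turn(left)): at (0,6), heading down
step 3 (move(1)): at (0,5), heading down
no 2-step plan works, so 3 is optimal.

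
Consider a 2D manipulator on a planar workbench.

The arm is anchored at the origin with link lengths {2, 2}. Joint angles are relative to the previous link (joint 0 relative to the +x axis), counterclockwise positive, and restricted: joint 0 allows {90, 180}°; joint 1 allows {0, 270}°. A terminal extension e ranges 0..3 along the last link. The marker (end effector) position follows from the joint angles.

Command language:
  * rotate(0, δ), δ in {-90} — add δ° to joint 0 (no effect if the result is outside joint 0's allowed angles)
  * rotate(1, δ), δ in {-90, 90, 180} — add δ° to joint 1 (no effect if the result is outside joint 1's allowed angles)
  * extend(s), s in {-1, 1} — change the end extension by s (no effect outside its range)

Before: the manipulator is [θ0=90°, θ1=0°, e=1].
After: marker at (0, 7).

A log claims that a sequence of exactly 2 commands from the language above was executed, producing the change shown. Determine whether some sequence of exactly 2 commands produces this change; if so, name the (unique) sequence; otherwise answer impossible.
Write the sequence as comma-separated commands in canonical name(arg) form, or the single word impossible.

begin: [θ0=90°, θ1=0°, e=1]
[1] after extend(1): [θ0=90°, θ1=0°, e=2]
[2] after extend(1): [θ0=90°, θ1=0°, e=3]
uniquely the one of 36 2-step routes that fits.

extend(1), extend(1)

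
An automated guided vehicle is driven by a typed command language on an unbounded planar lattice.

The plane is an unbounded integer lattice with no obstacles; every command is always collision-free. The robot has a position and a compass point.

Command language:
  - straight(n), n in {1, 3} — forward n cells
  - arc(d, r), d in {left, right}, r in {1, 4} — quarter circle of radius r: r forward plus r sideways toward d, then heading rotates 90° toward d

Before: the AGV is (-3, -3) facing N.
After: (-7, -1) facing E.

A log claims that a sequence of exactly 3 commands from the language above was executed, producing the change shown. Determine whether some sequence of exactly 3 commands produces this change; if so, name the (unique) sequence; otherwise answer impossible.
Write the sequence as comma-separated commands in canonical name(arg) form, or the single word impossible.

key: order matters: swapping arc(left, 4) and arc(left, 1) lands elsewhere
start: (-3, -3) facing N
[1] after arc(left, 4): (-7, 1) facing W
[2] after arc(left, 1): (-8, 0) facing S
[3] after arc(left, 1): (-7, -1) facing E
no rival 3-sequence matches.

arc(left, 4), arc(left, 1), arc(left, 1)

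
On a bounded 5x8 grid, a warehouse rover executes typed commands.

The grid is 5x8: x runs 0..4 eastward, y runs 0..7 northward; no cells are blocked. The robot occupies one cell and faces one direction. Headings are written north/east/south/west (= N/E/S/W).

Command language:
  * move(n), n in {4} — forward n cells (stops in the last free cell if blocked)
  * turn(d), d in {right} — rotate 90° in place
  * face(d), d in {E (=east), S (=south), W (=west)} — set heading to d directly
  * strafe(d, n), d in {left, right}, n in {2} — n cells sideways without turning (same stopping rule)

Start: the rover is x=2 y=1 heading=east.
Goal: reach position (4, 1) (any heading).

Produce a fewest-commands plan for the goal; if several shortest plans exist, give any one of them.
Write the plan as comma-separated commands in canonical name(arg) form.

move(4)

start: x=2 y=1 heading=east
t=1 move(4) ⇒ x=4 y=1 heading=east
minimal: 1 command(s), checked below 1.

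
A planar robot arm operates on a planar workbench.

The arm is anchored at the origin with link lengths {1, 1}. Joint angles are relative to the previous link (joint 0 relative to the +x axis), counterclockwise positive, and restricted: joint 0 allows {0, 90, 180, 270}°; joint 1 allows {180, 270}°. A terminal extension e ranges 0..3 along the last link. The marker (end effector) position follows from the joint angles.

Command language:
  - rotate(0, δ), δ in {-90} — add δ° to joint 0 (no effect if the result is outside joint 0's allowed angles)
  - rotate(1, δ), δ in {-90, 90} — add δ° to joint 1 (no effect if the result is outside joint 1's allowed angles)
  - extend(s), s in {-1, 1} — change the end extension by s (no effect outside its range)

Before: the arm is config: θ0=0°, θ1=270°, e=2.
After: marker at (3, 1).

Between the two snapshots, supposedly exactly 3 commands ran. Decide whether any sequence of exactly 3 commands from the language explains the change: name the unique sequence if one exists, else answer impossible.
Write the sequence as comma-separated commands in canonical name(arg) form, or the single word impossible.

rotate(0, -90), rotate(0, -90), rotate(0, -90)

start: config: θ0=0°, θ1=270°, e=2
[1] after rotate(0, -90): config: θ0=270°, θ1=270°, e=2
[2] after rotate(0, -90): config: θ0=180°, θ1=270°, e=2
[3] after rotate(0, -90): config: θ0=90°, θ1=270°, e=2
uniquely the one of 125 3-step routes that fits.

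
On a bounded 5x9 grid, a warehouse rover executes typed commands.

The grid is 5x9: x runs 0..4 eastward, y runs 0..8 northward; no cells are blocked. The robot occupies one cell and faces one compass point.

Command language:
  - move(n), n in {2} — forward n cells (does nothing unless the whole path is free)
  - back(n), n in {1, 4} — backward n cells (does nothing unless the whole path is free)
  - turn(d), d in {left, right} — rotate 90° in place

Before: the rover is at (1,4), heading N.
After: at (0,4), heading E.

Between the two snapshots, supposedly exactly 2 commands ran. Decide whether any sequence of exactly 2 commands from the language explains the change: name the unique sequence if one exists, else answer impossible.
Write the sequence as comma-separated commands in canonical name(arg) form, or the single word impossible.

key: position moved to (0,4) AND the heading swung to E — translation plus rotation needed
begin: at (1,4), heading N
[1] after turn(right): at (1,4), heading E
[2] after back(1): at (0,4), heading E
uniquely the one of 25 2-step routes that fits.

turn(right), back(1)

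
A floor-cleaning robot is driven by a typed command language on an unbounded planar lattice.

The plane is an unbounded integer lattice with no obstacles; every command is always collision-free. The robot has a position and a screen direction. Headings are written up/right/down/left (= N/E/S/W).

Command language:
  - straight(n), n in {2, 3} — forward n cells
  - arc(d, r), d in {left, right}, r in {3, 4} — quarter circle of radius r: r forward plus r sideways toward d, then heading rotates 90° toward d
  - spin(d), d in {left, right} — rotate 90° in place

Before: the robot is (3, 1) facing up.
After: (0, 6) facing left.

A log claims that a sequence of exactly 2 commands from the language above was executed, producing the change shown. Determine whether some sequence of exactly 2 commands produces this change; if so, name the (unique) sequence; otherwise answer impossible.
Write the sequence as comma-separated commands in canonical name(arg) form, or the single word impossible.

key: running arc(left, 3) before straight(2) would end elsewhere — order is forced
from: (3, 1) facing up
t=1 straight(2) ⇒ (3, 3) facing up
t=2 arc(left, 3) ⇒ (0, 6) facing left
no other 2-command option fits: unique.

straight(2), arc(left, 3)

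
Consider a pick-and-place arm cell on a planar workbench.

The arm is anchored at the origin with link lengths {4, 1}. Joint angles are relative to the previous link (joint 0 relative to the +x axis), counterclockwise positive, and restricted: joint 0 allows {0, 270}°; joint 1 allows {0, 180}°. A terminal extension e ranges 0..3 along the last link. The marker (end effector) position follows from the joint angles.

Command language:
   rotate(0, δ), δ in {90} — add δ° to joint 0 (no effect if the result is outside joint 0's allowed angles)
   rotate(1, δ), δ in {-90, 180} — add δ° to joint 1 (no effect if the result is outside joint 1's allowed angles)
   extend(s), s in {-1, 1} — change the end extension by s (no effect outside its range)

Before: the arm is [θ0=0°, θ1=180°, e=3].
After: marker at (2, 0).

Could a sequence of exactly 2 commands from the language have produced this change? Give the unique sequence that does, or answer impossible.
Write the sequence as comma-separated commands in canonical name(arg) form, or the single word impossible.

extend(-1), extend(-1)

begin: [θ0=0°, θ1=180°, e=3]
1. extend(-1) → [θ0=0°, θ1=180°, e=2]
2. extend(-1) → [θ0=0°, θ1=180°, e=1]
all 25 alternatives checked — unique.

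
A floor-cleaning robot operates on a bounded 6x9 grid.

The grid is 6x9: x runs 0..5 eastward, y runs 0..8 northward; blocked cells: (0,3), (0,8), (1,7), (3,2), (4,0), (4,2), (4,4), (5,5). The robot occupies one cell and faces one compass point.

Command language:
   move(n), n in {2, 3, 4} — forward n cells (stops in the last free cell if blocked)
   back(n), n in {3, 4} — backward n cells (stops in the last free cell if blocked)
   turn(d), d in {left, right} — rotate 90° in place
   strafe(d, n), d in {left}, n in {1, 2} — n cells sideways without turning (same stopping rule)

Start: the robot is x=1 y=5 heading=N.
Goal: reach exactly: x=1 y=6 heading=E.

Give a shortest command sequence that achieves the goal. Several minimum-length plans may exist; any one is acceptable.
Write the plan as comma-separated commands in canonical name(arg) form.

move(4), turn(right)

start: x=1 y=5 heading=N
step 1 (move(4)): x=1 y=6 heading=N
step 2 (turn(right)): x=1 y=6 heading=E
shorter routes all fall short; 2 is best.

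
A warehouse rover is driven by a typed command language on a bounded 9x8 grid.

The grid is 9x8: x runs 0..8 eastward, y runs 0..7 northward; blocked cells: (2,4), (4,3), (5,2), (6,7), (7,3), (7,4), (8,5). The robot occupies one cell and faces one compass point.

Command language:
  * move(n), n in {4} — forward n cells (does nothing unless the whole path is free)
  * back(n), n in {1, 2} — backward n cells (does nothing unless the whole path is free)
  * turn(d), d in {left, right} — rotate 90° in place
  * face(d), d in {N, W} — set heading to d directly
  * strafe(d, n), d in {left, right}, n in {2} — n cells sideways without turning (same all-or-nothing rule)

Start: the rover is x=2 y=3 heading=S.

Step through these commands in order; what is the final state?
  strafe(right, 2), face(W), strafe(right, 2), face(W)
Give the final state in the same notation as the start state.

x=0 y=5 heading=W

t0: x=2 y=3 heading=S
t=1 strafe(right, 2) ⇒ x=0 y=3 heading=S
t=2 face(W) ⇒ x=0 y=3 heading=W
t=3 strafe(right, 2) ⇒ x=0 y=5 heading=W
t=4 face(W) ⇒ x=0 y=5 heading=W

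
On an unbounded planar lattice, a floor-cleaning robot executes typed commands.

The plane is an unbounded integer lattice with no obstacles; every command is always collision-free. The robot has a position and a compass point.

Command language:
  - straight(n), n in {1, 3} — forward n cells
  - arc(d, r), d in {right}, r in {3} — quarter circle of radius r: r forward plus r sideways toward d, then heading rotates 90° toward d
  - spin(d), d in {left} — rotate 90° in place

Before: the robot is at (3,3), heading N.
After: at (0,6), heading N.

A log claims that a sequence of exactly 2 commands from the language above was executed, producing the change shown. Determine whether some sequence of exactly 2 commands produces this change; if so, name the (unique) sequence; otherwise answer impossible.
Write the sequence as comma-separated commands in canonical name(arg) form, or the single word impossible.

key: order matters: swapping spin(left) and arc(right, 3) lands elsewhere
initial: at (3,3), heading N
1. spin(left) → at (3,3), heading W
2. arc(right, 3) → at (0,6), heading N
no rival 2-sequence matches.

spin(left), arc(right, 3)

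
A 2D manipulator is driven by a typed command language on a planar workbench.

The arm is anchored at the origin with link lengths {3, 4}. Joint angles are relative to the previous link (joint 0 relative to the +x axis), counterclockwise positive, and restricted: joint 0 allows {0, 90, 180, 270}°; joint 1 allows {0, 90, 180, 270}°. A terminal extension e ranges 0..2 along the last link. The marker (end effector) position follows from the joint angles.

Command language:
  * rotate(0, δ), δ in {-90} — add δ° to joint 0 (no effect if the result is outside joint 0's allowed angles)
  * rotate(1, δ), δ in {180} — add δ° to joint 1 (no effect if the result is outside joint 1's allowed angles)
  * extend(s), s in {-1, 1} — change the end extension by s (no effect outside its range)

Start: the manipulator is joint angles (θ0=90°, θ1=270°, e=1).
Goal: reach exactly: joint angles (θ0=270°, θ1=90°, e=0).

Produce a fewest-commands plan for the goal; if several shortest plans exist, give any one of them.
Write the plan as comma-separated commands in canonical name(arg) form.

rotate(0, -90), rotate(0, -90), extend(-1), rotate(1, 180)

begin: joint angles (θ0=90°, θ1=270°, e=1)
[1] after rotate(0, -90): joint angles (θ0=0°, θ1=270°, e=1)
[2] after rotate(0, -90): joint angles (θ0=270°, θ1=270°, e=1)
[3] after extend(-1): joint angles (θ0=270°, θ1=270°, e=0)
[4] after rotate(1, 180): joint angles (θ0=270°, θ1=90°, e=0)
nothing shorter than 4 reaches the goal.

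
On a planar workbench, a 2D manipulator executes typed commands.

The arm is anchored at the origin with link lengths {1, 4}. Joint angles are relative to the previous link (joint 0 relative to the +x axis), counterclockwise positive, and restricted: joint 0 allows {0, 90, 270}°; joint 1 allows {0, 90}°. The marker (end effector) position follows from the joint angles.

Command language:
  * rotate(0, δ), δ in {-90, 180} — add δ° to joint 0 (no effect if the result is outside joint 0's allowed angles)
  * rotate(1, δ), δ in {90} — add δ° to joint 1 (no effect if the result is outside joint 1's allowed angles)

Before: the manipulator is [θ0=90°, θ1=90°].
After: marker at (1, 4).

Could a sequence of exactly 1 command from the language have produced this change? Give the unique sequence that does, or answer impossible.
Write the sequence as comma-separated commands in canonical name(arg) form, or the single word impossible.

rotate(0, -90)

begin: [θ0=90°, θ1=90°]
[1] after rotate(0, -90): [θ0=0°, θ1=90°]
all 3 alternatives checked — unique.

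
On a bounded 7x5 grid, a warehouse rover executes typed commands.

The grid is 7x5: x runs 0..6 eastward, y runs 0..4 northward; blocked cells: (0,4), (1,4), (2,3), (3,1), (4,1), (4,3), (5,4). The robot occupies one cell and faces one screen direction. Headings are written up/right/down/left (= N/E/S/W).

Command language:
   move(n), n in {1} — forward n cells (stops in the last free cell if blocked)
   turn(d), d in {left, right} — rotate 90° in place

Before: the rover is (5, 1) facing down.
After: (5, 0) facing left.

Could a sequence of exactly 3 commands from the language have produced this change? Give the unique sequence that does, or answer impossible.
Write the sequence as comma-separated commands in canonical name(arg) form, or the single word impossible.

move(1), move(1), turn(right)

key: the second move(1) runs into the grid edge before its full distance
from: (5, 1) facing down
t=1 move(1) ⇒ (5, 0) facing down
t=2 move(1) ⇒ (5, 0) facing down
t=3 turn(right) ⇒ (5, 0) facing left
uniquely the one of 27 3-step routes that fits.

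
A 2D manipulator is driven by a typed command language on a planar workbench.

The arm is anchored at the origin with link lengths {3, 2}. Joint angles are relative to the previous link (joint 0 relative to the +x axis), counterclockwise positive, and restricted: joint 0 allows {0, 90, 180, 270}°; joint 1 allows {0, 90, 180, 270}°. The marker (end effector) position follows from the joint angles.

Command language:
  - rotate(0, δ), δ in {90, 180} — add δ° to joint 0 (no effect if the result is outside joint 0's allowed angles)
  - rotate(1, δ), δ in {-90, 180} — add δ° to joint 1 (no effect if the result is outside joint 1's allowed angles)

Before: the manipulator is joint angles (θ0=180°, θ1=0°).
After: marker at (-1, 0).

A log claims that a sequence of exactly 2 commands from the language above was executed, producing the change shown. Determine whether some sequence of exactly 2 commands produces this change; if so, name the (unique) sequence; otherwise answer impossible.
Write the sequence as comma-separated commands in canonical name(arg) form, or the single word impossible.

rotate(1, -90), rotate(1, -90)

initial: joint angles (θ0=180°, θ1=0°)
1. rotate(1, -90) → joint angles (θ0=180°, θ1=270°)
2. rotate(1, -90) → joint angles (θ0=180°, θ1=180°)
all 16 alternatives checked — unique.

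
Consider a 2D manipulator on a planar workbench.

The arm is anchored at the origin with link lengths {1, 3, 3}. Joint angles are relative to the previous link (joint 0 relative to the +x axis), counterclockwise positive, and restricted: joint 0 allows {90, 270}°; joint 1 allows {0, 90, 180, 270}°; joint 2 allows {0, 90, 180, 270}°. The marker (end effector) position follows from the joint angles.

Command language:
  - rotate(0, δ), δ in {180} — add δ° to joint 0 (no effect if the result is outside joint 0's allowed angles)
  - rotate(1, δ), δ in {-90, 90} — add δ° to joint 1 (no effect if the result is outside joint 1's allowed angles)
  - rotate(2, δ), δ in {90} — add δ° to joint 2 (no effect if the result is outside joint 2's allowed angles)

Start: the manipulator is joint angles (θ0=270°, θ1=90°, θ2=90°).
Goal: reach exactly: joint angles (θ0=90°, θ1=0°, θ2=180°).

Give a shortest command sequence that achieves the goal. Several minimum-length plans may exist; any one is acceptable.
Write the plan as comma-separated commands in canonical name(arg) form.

rotate(2, 90), rotate(0, 180), rotate(1, -90)

begin: joint angles (θ0=270°, θ1=90°, θ2=90°)
t=1 rotate(2, 90) ⇒ joint angles (θ0=270°, θ1=90°, θ2=180°)
t=2 rotate(0, 180) ⇒ joint angles (θ0=90°, θ1=90°, θ2=180°)
t=3 rotate(1, -90) ⇒ joint angles (θ0=90°, θ1=0°, θ2=180°)
shorter routes all fall short; 3 is best.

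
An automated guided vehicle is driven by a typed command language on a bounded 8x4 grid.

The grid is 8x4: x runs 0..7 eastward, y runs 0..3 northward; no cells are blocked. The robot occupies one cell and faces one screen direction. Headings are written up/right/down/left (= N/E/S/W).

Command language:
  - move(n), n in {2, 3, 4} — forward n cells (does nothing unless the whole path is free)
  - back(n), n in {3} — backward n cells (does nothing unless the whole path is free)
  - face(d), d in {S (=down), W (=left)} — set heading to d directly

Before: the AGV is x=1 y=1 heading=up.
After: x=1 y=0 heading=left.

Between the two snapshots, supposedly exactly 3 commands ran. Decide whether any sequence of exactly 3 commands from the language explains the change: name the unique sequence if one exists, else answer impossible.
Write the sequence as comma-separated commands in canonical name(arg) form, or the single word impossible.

move(2), back(3), face(W)

key: position moved to (1,0) AND the heading swung to W — translation plus rotation needed
begin: x=1 y=1 heading=up
t=1 move(2) ⇒ x=1 y=3 heading=up
t=2 back(3) ⇒ x=1 y=0 heading=up
t=3 face(W) ⇒ x=1 y=0 heading=left
no other 3-command option fits: unique.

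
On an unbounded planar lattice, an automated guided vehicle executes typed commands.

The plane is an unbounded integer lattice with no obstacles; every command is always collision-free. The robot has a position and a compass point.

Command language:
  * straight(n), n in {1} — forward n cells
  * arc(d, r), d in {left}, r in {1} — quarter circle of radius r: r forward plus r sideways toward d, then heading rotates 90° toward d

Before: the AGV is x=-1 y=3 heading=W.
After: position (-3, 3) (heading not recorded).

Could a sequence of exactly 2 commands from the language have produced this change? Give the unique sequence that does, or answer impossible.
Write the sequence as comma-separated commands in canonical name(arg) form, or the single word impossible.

straight(1), straight(1)

from: x=-1 y=3 heading=W
t=1 straight(1) ⇒ x=-2 y=3 heading=W
t=2 straight(1) ⇒ x=-3 y=3 heading=W
no rival 2-sequence matches.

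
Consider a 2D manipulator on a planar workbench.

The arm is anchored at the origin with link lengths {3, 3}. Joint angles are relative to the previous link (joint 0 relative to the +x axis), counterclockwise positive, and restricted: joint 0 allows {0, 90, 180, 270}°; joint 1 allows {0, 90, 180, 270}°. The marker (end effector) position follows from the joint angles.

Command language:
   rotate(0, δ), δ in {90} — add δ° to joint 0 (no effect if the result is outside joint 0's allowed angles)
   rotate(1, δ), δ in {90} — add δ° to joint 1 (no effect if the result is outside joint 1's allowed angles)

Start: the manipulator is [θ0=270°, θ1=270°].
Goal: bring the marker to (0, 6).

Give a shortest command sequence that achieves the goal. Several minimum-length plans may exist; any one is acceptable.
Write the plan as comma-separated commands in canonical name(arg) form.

rotate(1, 90), rotate(0, 90), rotate(0, 90)

from: [θ0=270°, θ1=270°]
1. rotate(1, 90) → [θ0=270°, θ1=0°]
2. rotate(0, 90) → [θ0=0°, θ1=0°]
3. rotate(0, 90) → [θ0=90°, θ1=0°]
nothing shorter than 3 reaches the goal.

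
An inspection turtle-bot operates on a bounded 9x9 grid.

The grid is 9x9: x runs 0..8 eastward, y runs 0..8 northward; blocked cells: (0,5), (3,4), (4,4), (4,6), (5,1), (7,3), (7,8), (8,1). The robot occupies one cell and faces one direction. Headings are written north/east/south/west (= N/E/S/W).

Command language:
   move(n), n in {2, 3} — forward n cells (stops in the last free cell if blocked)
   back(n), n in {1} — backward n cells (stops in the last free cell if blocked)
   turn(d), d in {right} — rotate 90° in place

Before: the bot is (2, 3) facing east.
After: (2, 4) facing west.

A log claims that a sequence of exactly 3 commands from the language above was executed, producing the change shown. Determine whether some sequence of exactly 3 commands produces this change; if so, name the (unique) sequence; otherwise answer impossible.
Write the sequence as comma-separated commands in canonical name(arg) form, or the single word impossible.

turn(right), back(1), turn(right)

key: cell and facing (now W) both changed — the 3 commands mix motion and turning
t0: (2, 3) facing east
step 1 (turn(right)): (2, 3) facing south
step 2 (back(1)): (2, 4) facing south
step 3 (turn(right)): (2, 4) facing west
all 64 alternatives checked — unique.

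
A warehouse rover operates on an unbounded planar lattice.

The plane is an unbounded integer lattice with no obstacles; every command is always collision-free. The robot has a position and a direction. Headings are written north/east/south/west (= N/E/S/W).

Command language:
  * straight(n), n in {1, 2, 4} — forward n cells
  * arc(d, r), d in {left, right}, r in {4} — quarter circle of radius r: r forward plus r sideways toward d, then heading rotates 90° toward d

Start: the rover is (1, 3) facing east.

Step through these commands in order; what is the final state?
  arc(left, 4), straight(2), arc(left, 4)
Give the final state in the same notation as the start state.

initial: (1, 3) facing east
1. arc(left, 4) → (5, 7) facing north
2. straight(2) → (5, 9) facing north
3. arc(left, 4) → (1, 13) facing west

(1, 13) facing west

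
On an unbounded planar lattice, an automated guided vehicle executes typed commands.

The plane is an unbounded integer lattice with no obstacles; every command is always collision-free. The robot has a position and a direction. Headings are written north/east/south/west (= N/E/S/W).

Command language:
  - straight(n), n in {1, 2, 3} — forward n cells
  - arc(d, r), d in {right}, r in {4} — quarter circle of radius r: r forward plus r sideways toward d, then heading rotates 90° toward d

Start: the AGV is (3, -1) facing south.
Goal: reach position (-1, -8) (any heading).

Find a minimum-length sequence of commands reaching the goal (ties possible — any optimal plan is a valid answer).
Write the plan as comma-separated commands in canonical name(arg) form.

straight(3), arc(right, 4)

begin: (3, -1) facing south
1. straight(3) → (3, -4) facing south
2. arc(right, 4) → (-1, -8) facing west
minimal: 2 command(s), checked below 2.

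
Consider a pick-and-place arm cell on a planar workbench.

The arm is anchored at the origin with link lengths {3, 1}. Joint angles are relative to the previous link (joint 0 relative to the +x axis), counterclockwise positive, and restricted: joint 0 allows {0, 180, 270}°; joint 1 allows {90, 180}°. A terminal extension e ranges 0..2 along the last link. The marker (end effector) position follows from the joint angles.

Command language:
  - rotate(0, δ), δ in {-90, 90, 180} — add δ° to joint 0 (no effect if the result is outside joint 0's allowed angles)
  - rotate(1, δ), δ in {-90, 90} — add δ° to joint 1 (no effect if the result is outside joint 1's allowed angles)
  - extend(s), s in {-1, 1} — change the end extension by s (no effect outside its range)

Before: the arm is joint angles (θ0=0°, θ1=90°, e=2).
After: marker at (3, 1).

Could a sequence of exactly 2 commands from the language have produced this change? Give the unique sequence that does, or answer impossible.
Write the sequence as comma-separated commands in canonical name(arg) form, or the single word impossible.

extend(-1), extend(-1)

begin: joint angles (θ0=0°, θ1=90°, e=2)
step 1 (extend(-1)): joint angles (θ0=0°, θ1=90°, e=1)
step 2 (extend(-1)): joint angles (θ0=0°, θ1=90°, e=0)
all 49 alternatives checked — unique.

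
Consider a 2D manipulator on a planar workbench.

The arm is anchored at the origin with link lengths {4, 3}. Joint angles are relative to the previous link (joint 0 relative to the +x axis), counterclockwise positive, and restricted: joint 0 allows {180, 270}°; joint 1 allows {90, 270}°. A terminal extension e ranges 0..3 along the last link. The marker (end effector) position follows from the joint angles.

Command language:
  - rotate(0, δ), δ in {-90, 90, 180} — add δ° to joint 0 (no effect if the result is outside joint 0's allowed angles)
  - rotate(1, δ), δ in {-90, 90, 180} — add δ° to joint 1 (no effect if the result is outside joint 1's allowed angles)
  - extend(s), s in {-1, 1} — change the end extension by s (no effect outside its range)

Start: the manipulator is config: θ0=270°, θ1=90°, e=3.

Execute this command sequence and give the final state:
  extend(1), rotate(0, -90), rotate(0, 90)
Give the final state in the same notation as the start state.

config: θ0=270°, θ1=90°, e=3

initial: config: θ0=270°, θ1=90°, e=3
t=1 extend(1) ⇒ config: θ0=270°, θ1=90°, e=3
t=2 rotate(0, -90) ⇒ config: θ0=180°, θ1=90°, e=3
t=3 rotate(0, 90) ⇒ config: θ0=270°, θ1=90°, e=3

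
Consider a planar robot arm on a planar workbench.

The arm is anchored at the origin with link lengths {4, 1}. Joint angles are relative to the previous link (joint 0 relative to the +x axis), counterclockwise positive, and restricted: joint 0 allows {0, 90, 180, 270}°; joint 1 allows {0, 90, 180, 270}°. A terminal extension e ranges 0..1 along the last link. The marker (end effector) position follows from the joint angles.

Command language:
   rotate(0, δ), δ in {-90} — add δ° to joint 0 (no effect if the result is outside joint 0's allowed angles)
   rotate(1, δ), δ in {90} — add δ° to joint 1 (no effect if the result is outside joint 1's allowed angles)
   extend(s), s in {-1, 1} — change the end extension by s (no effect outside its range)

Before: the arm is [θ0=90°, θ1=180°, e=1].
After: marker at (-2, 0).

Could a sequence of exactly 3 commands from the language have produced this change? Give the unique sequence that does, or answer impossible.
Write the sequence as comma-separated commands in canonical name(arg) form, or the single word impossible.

from: [θ0=90°, θ1=180°, e=1]
t=1 rotate(0, -90) ⇒ [θ0=0°, θ1=180°, e=1]
t=2 rotate(0, -90) ⇒ [θ0=270°, θ1=180°, e=1]
t=3 rotate(0, -90) ⇒ [θ0=180°, θ1=180°, e=1]
uniquely the one of 64 3-step routes that fits.

rotate(0, -90), rotate(0, -90), rotate(0, -90)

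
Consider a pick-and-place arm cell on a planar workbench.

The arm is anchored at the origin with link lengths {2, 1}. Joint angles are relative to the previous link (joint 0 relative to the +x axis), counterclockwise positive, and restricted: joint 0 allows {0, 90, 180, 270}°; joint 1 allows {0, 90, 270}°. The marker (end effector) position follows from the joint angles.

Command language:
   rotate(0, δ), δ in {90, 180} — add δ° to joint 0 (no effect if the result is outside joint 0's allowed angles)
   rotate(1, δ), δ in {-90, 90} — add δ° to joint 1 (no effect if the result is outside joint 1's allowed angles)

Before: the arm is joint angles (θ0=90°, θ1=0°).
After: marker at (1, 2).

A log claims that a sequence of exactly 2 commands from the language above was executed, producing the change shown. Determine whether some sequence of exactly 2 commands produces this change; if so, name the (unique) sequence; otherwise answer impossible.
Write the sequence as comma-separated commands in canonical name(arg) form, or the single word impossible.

rotate(1, -90), rotate(1, -90)

start: joint angles (θ0=90°, θ1=0°)
1. rotate(1, -90) → joint angles (θ0=90°, θ1=270°)
2. rotate(1, -90) → joint angles (θ0=90°, θ1=270°)
uniquely the one of 16 2-step routes that fits.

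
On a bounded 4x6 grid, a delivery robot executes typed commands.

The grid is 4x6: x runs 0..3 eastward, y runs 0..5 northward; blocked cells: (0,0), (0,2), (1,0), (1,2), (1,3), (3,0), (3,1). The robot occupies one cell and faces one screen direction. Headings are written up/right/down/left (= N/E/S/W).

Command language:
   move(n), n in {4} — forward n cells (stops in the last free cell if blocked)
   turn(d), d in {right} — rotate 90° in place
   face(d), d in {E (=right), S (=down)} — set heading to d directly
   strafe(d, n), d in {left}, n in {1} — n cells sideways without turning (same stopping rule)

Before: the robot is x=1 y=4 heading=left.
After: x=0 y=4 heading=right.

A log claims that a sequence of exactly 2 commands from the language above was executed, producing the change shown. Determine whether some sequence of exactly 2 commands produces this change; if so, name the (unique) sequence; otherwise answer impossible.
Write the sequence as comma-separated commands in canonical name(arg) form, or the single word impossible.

key: order matters: swapping move(4) and face(E) lands elsewhere
t0: x=1 y=4 heading=left
1. move(4) → x=0 y=4 heading=left
2. face(E) → x=0 y=4 heading=right
no rival 2-sequence matches.

move(4), face(E)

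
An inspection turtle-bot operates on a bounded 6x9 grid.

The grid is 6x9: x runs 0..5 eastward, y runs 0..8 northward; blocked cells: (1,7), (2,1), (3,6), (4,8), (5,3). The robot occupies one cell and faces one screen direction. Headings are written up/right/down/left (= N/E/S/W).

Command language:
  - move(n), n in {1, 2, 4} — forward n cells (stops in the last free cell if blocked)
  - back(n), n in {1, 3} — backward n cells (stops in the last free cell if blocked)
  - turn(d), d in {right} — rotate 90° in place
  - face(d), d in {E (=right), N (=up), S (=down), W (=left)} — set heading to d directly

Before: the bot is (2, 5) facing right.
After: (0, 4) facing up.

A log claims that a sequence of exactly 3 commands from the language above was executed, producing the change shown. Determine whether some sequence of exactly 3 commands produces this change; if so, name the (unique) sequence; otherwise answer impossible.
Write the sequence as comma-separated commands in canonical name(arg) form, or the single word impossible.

key: running back(1) before back(3) would end elsewhere — order is forced
from: (2, 5) facing right
1. back(3) → (0, 5) facing right
2. face(N) → (0, 5) facing up
3. back(1) → (0, 4) facing up
no rival 3-sequence matches.

back(3), face(N), back(1)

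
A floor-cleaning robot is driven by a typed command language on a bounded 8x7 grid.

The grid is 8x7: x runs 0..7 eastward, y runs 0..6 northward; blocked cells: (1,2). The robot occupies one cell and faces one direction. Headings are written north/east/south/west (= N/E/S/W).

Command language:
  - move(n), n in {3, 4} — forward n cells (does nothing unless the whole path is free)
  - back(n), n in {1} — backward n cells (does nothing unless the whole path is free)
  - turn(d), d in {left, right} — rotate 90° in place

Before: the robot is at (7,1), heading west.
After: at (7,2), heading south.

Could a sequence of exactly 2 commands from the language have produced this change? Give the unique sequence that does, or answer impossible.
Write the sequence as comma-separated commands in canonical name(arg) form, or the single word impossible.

key: order matters: swapping turn(left) and back(1) lands elsewhere
start: at (7,1), heading west
t=1 turn(left) ⇒ at (7,1), heading south
t=2 back(1) ⇒ at (7,2), heading south
no rival 2-sequence matches.

turn(left), back(1)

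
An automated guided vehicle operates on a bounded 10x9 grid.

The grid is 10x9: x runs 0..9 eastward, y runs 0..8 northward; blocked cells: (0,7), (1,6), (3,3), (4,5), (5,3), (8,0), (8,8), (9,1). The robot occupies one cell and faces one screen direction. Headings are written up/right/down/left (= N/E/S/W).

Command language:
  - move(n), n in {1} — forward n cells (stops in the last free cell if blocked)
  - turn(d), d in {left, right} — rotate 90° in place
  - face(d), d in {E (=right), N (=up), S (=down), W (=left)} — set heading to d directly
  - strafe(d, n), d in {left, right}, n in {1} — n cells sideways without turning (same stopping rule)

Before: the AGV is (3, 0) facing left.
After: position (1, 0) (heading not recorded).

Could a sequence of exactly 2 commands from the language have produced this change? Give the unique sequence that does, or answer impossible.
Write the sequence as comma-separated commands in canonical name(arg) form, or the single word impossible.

move(1), move(1)

from: (3, 0) facing left
[1] after move(1): (2, 0) facing left
[2] after move(1): (1, 0) facing left
all 81 alternatives checked — unique.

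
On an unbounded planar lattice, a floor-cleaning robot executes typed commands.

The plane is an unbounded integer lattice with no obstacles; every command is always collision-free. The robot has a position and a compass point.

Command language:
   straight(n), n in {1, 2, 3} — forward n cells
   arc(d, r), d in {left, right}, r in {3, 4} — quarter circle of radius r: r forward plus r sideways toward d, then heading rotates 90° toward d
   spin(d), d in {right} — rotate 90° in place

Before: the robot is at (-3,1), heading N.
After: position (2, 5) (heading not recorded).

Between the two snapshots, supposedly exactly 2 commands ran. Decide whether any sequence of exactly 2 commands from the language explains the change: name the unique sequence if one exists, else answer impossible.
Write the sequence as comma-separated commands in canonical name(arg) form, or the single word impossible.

key: order matters: swapping arc(right, 4) and straight(1) lands elsewhere
t0: at (-3,1), heading N
1. arc(right, 4) → at (1,5), heading E
2. straight(1) → at (2,5), heading E
all 64 alternatives checked — unique.

arc(right, 4), straight(1)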